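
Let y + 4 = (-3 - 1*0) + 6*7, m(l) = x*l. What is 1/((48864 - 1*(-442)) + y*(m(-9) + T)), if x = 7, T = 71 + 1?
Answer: 1/49621 ≈ 2.0153e-5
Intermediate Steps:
T = 72
m(l) = 7*l
y = 35 (y = -4 + ((-3 - 1*0) + 6*7) = -4 + ((-3 + 0) + 42) = -4 + (-3 + 42) = -4 + 39 = 35)
1/((48864 - 1*(-442)) + y*(m(-9) + T)) = 1/((48864 - 1*(-442)) + 35*(7*(-9) + 72)) = 1/((48864 + 442) + 35*(-63 + 72)) = 1/(49306 + 35*9) = 1/(49306 + 315) = 1/49621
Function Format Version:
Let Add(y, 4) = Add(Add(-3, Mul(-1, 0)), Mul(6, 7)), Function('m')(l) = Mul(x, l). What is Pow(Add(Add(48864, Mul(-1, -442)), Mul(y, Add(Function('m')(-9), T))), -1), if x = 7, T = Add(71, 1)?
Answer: Rational(1, 49621) ≈ 2.0153e-5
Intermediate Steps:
T = 72
Function('m')(l) = Mul(7, l)
y = 35 (y = Add(-4, Add(Add(-3, Mul(-1, 0)), Mul(6, 7))) = Add(-4, Add(Add(-3, 0), 42)) = Add(-4, Add(-3, 42)) = Add(-4, 39) = 35)
Pow(Add(Add(48864, Mul(-1, -442)), Mul(y, Add(Function('m')(-9), T))), -1) = Pow(Add(Add(48864, Mul(-1, -442)), Mul(35, Add(Mul(7, -9), 72))), -1) = Pow(Add(Add(48864, 442), Mul(35, Add(-63, 72))), -1) = Pow(Add(49306, Mul(35, 9)), -1) = Pow(Add(49306, 315), -1) = Pow(49621, -1) = Rational(1, 49621)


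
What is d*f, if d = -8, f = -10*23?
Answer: 1840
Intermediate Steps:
f = -230
d*f = -8*(-230) = 1840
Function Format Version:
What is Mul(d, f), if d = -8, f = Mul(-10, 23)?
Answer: 1840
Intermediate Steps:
f = -230
Mul(d, f) = Mul(-8, -230) = 1840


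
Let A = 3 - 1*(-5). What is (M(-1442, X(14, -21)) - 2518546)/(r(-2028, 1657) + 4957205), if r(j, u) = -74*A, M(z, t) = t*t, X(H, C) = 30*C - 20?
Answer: -2096046/4956613 ≈ -0.42288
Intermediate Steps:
X(H, C) = -20 + 30*C
M(z, t) = t**2
A = 8 (A = 3 + 5 = 8)
r(j, u) = -592 (r(j, u) = -74*8 = -592)
(M(-1442, X(14, -21)) - 2518546)/(r(-2028, 1657) + 4957205) = ((-20 + 30*(-21))**2 - 2518546)/(-592 + 4957205) = ((-20 - 630)**2 - 2518546)/4956613 = ((-650)**2 - 2518546)*(1/4956613) = (422500 - 2518546)*(1/4956613) = -2096046*1/4956613 = -2096046/4956613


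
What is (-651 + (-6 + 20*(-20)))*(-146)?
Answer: 154322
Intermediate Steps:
(-651 + (-6 + 20*(-20)))*(-146) = (-651 + (-6 - 400))*(-146) = (-651 - 406)*(-146) = -1057*(-146) = 154322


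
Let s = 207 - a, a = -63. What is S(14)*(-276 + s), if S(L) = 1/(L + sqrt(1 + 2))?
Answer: -84/193 + 6*sqrt(3)/193 ≈ -0.38139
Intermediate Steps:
S(L) = 1/(L + sqrt(3))
s = 270 (s = 207 - 1*(-63) = 207 + 63 = 270)
S(14)*(-276 + s) = (-276 + 270)/(14 + sqrt(3)) = -6/(14 + sqrt(3))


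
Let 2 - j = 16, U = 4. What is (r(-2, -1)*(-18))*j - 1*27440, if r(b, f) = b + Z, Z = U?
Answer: -26936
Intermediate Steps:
j = -14 (j = 2 - 1*16 = 2 - 16 = -14)
Z = 4
r(b, f) = 4 + b (r(b, f) = b + 4 = 4 + b)
(r(-2, -1)*(-18))*j - 1*27440 = ((4 - 2)*(-18))*(-14) - 1*27440 = (2*(-18))*(-14) - 27440 = -36*(-14) - 27440 = 504 - 27440 = -26936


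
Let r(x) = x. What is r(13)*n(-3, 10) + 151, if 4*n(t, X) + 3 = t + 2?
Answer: 138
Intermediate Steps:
n(t, X) = -1/4 + t/4 (n(t, X) = -3/4 + (t + 2)/4 = -3/4 + (2 + t)/4 = -3/4 + (1/2 + t/4) = -1/4 + t/4)
r(13)*n(-3, 10) + 151 = 13*(-1/4 + (1/4)*(-3)) + 151 = 13*(-1/4 - 3/4) + 151 = 13*(-1) + 151 = -13 + 151 = 138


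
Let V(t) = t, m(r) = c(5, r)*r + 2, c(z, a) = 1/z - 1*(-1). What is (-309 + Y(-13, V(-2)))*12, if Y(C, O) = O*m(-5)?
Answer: -3612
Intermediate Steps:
c(z, a) = 1 + 1/z (c(z, a) = 1/z + 1 = 1 + 1/z)
m(r) = 2 + 6*r/5 (m(r) = ((1 + 5)/5)*r + 2 = ((⅕)*6)*r + 2 = 6*r/5 + 2 = 2 + 6*r/5)
Y(C, O) = -4*O (Y(C, O) = O*(2 + (6/5)*(-5)) = O*(2 - 6) = O*(-4) = -4*O)
(-309 + Y(-13, V(-2)))*12 = (-309 - 4*(-2))*12 = (-309 + 8)*12 = -301*12 = -3612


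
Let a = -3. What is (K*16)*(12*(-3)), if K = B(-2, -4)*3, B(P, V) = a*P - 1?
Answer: -8640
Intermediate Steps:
B(P, V) = -1 - 3*P (B(P, V) = -3*P - 1 = -1 - 3*P)
K = 15 (K = (-1 - 3*(-2))*3 = (-1 + 6)*3 = 5*3 = 15)
(K*16)*(12*(-3)) = (15*16)*(12*(-3)) = 240*(-36) = -8640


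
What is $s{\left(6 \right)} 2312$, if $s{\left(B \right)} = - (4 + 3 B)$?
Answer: $-50864$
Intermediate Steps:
$s{\left(B \right)} = -4 - 3 B$
$s{\left(6 \right)} 2312 = \left(-4 - 18\right) 2312 = \left(-22\right) 2312 = -50864$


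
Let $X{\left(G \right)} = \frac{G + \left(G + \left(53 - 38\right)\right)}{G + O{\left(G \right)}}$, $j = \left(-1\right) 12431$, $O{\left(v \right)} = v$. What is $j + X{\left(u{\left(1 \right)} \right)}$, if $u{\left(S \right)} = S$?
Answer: $- \frac{24845}{2} \approx -12423.0$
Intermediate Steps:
$j = -12431$
$X{\left(G \right)} = \frac{15 + 2 G}{2 G}$ ($X{\left(G \right)} = \frac{G + \left(G + \left(53 - 38\right)\right)}{G + G} = \frac{G + \left(G + \left(53 - 38\right)\right)}{2 G} = \left(G + \left(G + 15\right)\right) \frac{1}{2 G} = \left(G + \left(15 + G\right)\right) \frac{1}{2 G} = \left(15 + 2 G\right) \frac{1}{2 G} = \frac{15 + 2 G}{2 G}$)
$j + X{\left(u{\left(1 \right)} \right)} = -12431 + \frac{\frac{15}{2} + 1}{1} = -12431 + 1 \cdot \frac{17}{2} = -12431 + \frac{17}{2} = - \frac{24845}{2}$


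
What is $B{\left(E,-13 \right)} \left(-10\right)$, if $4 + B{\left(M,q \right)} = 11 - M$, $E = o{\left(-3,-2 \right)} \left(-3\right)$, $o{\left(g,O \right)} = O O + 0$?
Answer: $-190$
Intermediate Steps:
$o{\left(g,O \right)} = O^{2}$ ($o{\left(g,O \right)} = O^{2} + 0 = O^{2}$)
$E = -12$ ($E = \left(-2\right)^{2} \left(-3\right) = 4 \left(-3\right) = -12$)
$B{\left(M,q \right)} = 7 - M$ ($B{\left(M,q \right)} = -4 - \left(-11 + M\right) = 7 - M$)
$B{\left(E,-13 \right)} \left(-10\right) = \left(7 - -12\right) \left(-10\right) = \left(7 + 12\right) \left(-10\right) = 19 \left(-10\right) = -190$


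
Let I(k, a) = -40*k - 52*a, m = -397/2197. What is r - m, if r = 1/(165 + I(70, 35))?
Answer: 1766438/9787635 ≈ 0.18048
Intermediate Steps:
m = -397/2197 (m = -397*1/2197 = -397/2197 ≈ -0.18070)
I(k, a) = -52*a - 40*k
r = -1/4455 (r = 1/(165 + (-52*35 - 40*70)) = 1/(165 + (-1820 - 2800)) = 1/(165 - 4620) = 1/(-4455) = -1/4455 ≈ -0.00022447)
r - m = -1/4455 - 1*(-397/2197) = -1/4455 + 397/2197 = 1766438/9787635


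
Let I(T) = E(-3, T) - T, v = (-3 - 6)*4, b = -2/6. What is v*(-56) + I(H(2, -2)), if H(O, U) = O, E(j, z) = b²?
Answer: 18127/9 ≈ 2014.1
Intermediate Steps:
b = -⅓ (b = -2*⅙ = -⅓ ≈ -0.33333)
E(j, z) = ⅑ (E(j, z) = (-⅓)² = ⅑)
v = -36 (v = -9*4 = -36)
I(T) = ⅑ - T
v*(-56) + I(H(2, -2)) = -36*(-56) + (⅑ - 1*2) = 2016 + (⅑ - 2) = 2016 - 17/9 = 18127/9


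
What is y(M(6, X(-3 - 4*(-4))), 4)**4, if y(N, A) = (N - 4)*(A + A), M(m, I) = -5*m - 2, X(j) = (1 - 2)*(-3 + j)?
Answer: 6879707136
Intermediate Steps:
X(j) = 3 - j (X(j) = -(-3 + j) = 3 - j)
M(m, I) = -2 - 5*m
y(N, A) = 2*A*(-4 + N) (y(N, A) = (-4 + N)*(2*A) = 2*A*(-4 + N))
y(M(6, X(-3 - 4*(-4))), 4)**4 = (2*4*(-4 + (-2 - 5*6)))**4 = (2*4*(-4 + (-2 - 30)))**4 = (2*4*(-4 - 32))**4 = (2*4*(-36))**4 = (-288)**4 = 6879707136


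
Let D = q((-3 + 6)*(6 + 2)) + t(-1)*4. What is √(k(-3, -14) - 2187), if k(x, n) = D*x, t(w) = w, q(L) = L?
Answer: I*√2247 ≈ 47.403*I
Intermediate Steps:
D = 20 (D = (-3 + 6)*(6 + 2) - 1*4 = 3*8 - 4 = 24 - 4 = 20)
k(x, n) = 20*x
√(k(-3, -14) - 2187) = √(20*(-3) - 2187) = √(-60 - 2187) = √(-2247) = I*√2247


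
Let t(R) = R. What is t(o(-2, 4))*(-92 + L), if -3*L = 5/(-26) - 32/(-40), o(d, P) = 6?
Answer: -35959/65 ≈ -553.21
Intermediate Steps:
L = -79/390 (L = -(5/(-26) - 32/(-40))/3 = -(5*(-1/26) - 32*(-1/40))/3 = -(-5/26 + ⅘)/3 = -⅓*79/130 = -79/390 ≈ -0.20256)
t(o(-2, 4))*(-92 + L) = 6*(-92 - 79/390) = 6*(-35959/390) = -35959/65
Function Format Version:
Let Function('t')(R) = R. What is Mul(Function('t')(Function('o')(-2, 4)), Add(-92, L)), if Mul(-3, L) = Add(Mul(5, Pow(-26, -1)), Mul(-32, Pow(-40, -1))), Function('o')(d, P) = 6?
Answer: Rational(-35959, 65) ≈ -553.21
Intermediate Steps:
L = Rational(-79, 390) (L = Mul(Rational(-1, 3), Add(Mul(5, Pow(-26, -1)), Mul(-32, Pow(-40, -1)))) = Mul(Rational(-1, 3), Add(Mul(5, Rational(-1, 26)), Mul(-32, Rational(-1, 40)))) = Mul(Rational(-1, 3), Add(Rational(-5, 26), Rational(4, 5))) = Mul(Rational(-1, 3), Rational(79, 130)) = Rational(-79, 390) ≈ -0.20256)
Mul(Function('t')(Function('o')(-2, 4)), Add(-92, L)) = Mul(6, Add(-92, Rational(-79, 390))) = Mul(6, Rational(-35959, 390)) = Rational(-35959, 65)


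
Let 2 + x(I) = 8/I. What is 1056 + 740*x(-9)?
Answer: -9736/9 ≈ -1081.8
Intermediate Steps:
x(I) = -2 + 8/I
1056 + 740*x(-9) = 1056 + 740*(-2 + 8/(-9)) = 1056 + 740*(-2 + 8*(-⅑)) = 1056 + 740*(-2 - 8/9) = 1056 + 740*(-26/9) = 1056 - 19240/9 = -9736/9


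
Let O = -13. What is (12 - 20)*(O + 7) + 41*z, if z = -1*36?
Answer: -1428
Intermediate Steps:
z = -36
(12 - 20)*(O + 7) + 41*z = (12 - 20)*(-13 + 7) + 41*(-36) = -8*(-6) - 1476 = 48 - 1476 = -1428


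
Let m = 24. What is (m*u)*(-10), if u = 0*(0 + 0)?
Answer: 0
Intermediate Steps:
u = 0 (u = 0*0 = 0)
(m*u)*(-10) = (24*0)*(-10) = 0*(-10) = 0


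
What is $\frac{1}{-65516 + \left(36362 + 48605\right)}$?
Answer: $\frac{1}{19451} \approx 5.1411 \cdot 10^{-5}$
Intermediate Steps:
$\frac{1}{-65516 + \left(36362 + 48605\right)} = \frac{1}{-65516 + 84967} = \frac{1}{19451}$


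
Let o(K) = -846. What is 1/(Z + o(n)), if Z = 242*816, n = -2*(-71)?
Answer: 1/196626 ≈ 5.0858e-6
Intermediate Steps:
n = 142
Z = 197472
1/(Z + o(n)) = 1/(197472 - 846) = 1/196626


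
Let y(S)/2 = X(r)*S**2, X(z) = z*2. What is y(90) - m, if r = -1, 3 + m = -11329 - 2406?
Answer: -18662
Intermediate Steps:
m = -13738 (m = -3 + (-11329 - 2406) = -3 - 13735 = -13738)
X(z) = 2*z
y(S) = -4*S**2 (y(S) = 2*((2*(-1))*S**2) = 2*(-2*S**2) = -4*S**2)
y(90) - m = -4*90**2 - 1*(-13738) = -4*8100 + 13738 = -32400 + 13738 = -18662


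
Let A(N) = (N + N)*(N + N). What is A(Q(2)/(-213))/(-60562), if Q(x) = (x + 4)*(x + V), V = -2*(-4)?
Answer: -800/152646521 ≈ -5.2409e-6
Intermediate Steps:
V = 8
Q(x) = (4 + x)*(8 + x) (Q(x) = (x + 4)*(x + 8) = (4 + x)*(8 + x))
A(N) = 4*N² (A(N) = (2*N)*(2*N) = 4*N²)
A(Q(2)/(-213))/(-60562) = (4*((32 + 2² + 12*2)/(-213))²)/(-60562) = (4*((32 + 4 + 24)*(-1/213))²)*(-1/60562) = (4*(60*(-1/213))²)*(-1/60562) = (4*(-20/71)²)*(-1/60562) = (4*(400/5041))*(-1/60562) = (1600/5041)*(-1/60562) = -800/152646521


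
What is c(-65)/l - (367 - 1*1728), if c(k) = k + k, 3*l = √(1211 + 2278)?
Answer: 1361 - 130*√3489/1163 ≈ 1354.4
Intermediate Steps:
l = √3489/3 (l = √(1211 + 2278)/3 = √3489/3 ≈ 19.689)
c(k) = 2*k
c(-65)/l - (367 - 1*1728) = (2*(-65))/((√3489/3)) - (367 - 1*1728) = -130*√3489/1163 - (367 - 1728) = -130*√3489/1163 - 1*(-1361) = -130*√3489/1163 + 1361 = 1361 - 130*√3489/1163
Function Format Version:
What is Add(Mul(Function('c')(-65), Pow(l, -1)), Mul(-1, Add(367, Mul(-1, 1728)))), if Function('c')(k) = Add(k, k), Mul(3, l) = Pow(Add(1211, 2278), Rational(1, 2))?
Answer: Add(1361, Mul(Rational(-130, 1163), Pow(3489, Rational(1, 2)))) ≈ 1354.4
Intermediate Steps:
l = Mul(Rational(1, 3), Pow(3489, Rational(1, 2))) (l = Mul(Rational(1, 3), Pow(Add(1211, 2278), Rational(1, 2))) = Mul(Rational(1, 3), Pow(3489, Rational(1, 2))) ≈ 19.689)
Function('c')(k) = Mul(2, k)
Add(Mul(Function('c')(-65), Pow(l, -1)), Mul(-1, Add(367, Mul(-1, 1728)))) = Add(Mul(Mul(2, -65), Pow(Mul(Rational(1, 3), Pow(3489, Rational(1, 2))), -1)), Mul(-1, Add(367, Mul(-1, 1728)))) = Add(Mul(-130, Mul(Rational(1, 1163), Pow(3489, Rational(1, 2)))), Mul(-1, Add(367, -1728))) = Add(Mul(Rational(-130, 1163), Pow(3489, Rational(1, 2))), Mul(-1, -1361)) = Add(Mul(Rational(-130, 1163), Pow(3489, Rational(1, 2))), 1361) = Add(1361, Mul(Rational(-130, 1163), Pow(3489, Rational(1, 2))))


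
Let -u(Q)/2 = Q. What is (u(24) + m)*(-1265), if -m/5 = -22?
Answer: -78430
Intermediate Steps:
m = 110 (m = -5*(-22) = 110)
u(Q) = -2*Q
(u(24) + m)*(-1265) = (-2*24 + 110)*(-1265) = (-48 + 110)*(-1265) = 62*(-1265) = -78430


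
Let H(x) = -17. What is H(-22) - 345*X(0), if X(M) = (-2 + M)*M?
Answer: -17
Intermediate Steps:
X(M) = M*(-2 + M)
H(-22) - 345*X(0) = -17 - 0*(-2 + 0) = -17 - 0*(-2) = -17 - 345*0 = -17 + 0 = -17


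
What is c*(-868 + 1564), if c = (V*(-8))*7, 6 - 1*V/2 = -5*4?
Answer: -2026752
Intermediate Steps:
V = 52 (V = 12 - (-10)*4 = 12 - 2*(-20) = 12 + 40 = 52)
c = -2912 (c = (52*(-8))*7 = -416*7 = -2912)
c*(-868 + 1564) = -2912*(-868 + 1564) = -2912*696 = -2026752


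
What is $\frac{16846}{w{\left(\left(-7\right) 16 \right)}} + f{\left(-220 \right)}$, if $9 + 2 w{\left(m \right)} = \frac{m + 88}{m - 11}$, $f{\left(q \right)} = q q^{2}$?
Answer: $- \frac{3845309372}{361} \approx -1.0652 \cdot 10^{7}$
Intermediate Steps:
$f{\left(q \right)} = q^{3}$
$w{\left(m \right)} = - \frac{9}{2} + \frac{88 + m}{2 \left(-11 + m\right)}$ ($w{\left(m \right)} = - \frac{9}{2} + \frac{\left(m + 88\right) \frac{1}{m - 11}}{2} = - \frac{9}{2} + \frac{\left(88 + m\right) \frac{1}{-11 + m}}{2} = - \frac{9}{2} + \frac{\frac{1}{-11 + m} \left(88 + m\right)}{2} = - \frac{9}{2} + \frac{88 + m}{2 \left(-11 + m\right)}$)
$\frac{16846}{w{\left(\left(-7\right) 16 \right)}} + f{\left(-220 \right)} = \frac{16846}{\frac{1}{2} \frac{1}{-11 - 112} \left(187 - 8 \left(\left(-7\right) 16\right)\right)} + \left(-220\right)^{3} = \frac{16846}{\frac{1}{2} \frac{1}{-11 - 112} \left(187 - -896\right)} - 10648000 = \frac{16846}{\frac{1}{2} \frac{1}{-123} \left(187 + 896\right)} - 10648000 = \frac{16846}{\frac{1}{2} \left(- \frac{1}{123}\right) 1083} - 10648000 = \frac{16846}{- \frac{361}{82}} - 10648000 = 16846 \left(- \frac{82}{361}\right) - 10648000 = - \frac{1381372}{361} - 10648000 = - \frac{3845309372}{361}$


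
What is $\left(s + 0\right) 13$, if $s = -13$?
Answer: $-169$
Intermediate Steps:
$\left(s + 0\right) 13 = \left(-13 + 0\right) 13 = \left(-13\right) 13 = -169$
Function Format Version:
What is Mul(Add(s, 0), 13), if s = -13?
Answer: -169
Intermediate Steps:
Mul(Add(s, 0), 13) = Mul(Add(-13, 0), 13) = Mul(-13, 13) = -169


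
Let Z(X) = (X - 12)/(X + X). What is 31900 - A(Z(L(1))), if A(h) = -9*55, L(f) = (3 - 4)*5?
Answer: 32395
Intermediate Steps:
L(f) = -5 (L(f) = -1*5 = -5)
Z(X) = (-12 + X)/(2*X) (Z(X) = (-12 + X)/((2*X)) = (-12 + X)*(1/(2*X)) = (-12 + X)/(2*X))
A(h) = -495
31900 - A(Z(L(1))) = 31900 - 1*(-495) = 31900 + 495 = 32395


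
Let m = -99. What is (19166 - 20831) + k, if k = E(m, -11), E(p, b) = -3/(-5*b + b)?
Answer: -73263/44 ≈ -1665.1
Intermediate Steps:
E(p, b) = 3/(4*b) (E(p, b) = -3*(-1/(4*b)) = -(-3)/(4*b) = 3/(4*b))
k = -3/44 (k = (¾)/(-11) = (¾)*(-1/11) = -3/44 ≈ -0.068182)
(19166 - 20831) + k = (19166 - 20831) - 3/44 = -1665 - 3/44 = -73263/44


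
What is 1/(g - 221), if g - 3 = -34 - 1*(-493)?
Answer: 1/241 ≈ 0.0041494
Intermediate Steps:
g = 462 (g = 3 + (-34 - 1*(-493)) = 3 + (-34 + 493) = 3 + 459 = 462)
1/(g - 221) = 1/(462 - 221) = 1/241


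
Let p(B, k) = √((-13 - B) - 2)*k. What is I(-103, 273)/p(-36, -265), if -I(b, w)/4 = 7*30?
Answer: 8*√21/53 ≈ 0.69171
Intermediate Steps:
I(b, w) = -840 (I(b, w) = -28*30 = -4*210 = -840)
p(B, k) = k*√(-15 - B) (p(B, k) = √(-15 - B)*k = k*√(-15 - B))
I(-103, 273)/p(-36, -265) = -840*(-1/(265*√(-15 - 1*(-36)))) = -840*(-1/(265*√(-15 + 36))) = -840*(-√21/5565) = -(-8)*√21/53 = 8*√21/53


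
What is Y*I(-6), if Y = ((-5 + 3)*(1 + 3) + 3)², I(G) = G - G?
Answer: 0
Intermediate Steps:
I(G) = 0
Y = 25 (Y = (-2*4 + 3)² = (-8 + 3)² = (-5)² = 25)
Y*I(-6) = 25*0 = 0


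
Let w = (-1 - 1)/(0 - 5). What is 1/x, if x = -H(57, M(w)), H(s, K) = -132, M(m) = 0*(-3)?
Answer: 1/132 ≈ 0.0075758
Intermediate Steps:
w = 2/5 (w = -2/(-5) = -2*(-1/5) = 2/5 ≈ 0.40000)
M(m) = 0
x = 132 (x = -1*(-132) = 132)
1/x = 1/132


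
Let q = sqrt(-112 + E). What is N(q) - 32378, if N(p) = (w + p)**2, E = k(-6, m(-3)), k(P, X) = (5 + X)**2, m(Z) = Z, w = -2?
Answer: -32482 - 24*I*sqrt(3) ≈ -32482.0 - 41.569*I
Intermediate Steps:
E = 4 (E = (5 - 3)**2 = 2**2 = 4)
q = 6*I*sqrt(3) (q = sqrt(-112 + 4) = sqrt(-108) = 6*I*sqrt(3) ≈ 10.392*I)
N(p) = (-2 + p)**2
N(q) - 32378 = (-2 + 6*I*sqrt(3))**2 - 32378 = -32378 + (-2 + 6*I*sqrt(3))**2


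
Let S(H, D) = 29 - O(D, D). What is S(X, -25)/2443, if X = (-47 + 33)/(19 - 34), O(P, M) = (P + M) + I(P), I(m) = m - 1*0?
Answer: 104/2443 ≈ 0.042571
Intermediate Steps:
I(m) = m (I(m) = m + 0 = m)
O(P, M) = M + 2*P (O(P, M) = (P + M) + P = (M + P) + P = M + 2*P)
X = 14/15 (X = -14/(-15) = -14*(-1/15) = 14/15 ≈ 0.93333)
S(H, D) = 29 - 3*D (S(H, D) = 29 - (D + 2*D) = 29 - 3*D)
S(X, -25)/2443 = (29 - 3*(-25))/2443 = (29 + 75)*(1/2443) = 104*(1/2443) = 104/2443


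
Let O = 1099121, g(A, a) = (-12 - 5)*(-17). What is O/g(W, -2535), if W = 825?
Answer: 1099121/289 ≈ 3803.2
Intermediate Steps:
g(A, a) = 289 (g(A, a) = -17*(-17) = 289)
O/g(W, -2535) = 1099121/289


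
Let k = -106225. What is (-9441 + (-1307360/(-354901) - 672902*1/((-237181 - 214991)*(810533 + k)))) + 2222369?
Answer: 125058012280321785394495/56512369179569688 ≈ 2.2129e+6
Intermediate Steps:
(-9441 + (-1307360/(-354901) - 672902*1/((-237181 - 214991)*(810533 + k)))) + 2222369 = (-9441 + (-1307360/(-354901) - 672902*1/((-237181 - 214991)*(810533 - 106225)))) + 2222369 = (-9441 + (-1307360*(-1/354901) - 672902/(704308*(-452172)))) + 2222369 = (-9441 + (1307360/354901 - 672902/(-318468356976))) + 2222369 = (-9441 + (1307360/354901 - 672902*(-1/318468356976))) + 2222369 = (-9441 + (1307360/354901 + 336451/159234178488)) + 2222369 = (-9441 + 208176514994868031/56512369179569688) + 2222369 = -533325100909322556377/56512369179569688 + 2222369 = 125058012280321785394495/56512369179569688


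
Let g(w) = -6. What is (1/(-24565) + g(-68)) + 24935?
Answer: 612380884/24565 ≈ 24929.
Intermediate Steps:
(1/(-24565) + g(-68)) + 24935 = (1/(-24565) - 6) + 24935 = (-1/24565 - 6) + 24935 = -147391/24565 + 24935 = 612380884/24565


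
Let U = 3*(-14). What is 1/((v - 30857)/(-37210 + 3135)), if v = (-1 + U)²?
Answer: 34075/29008 ≈ 1.1747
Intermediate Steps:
U = -42
v = 1849 (v = (-1 - 42)² = (-43)² = 1849)
1/((v - 30857)/(-37210 + 3135)) = 1/((1849 - 30857)/(-37210 + 3135)) = 1/(-29008/(-34075)) = 1/(-29008*(-1/34075)) = 1/(29008/34075) = 34075/29008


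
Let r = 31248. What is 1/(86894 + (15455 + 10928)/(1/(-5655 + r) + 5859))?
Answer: 149949388/13030377340991 ≈ 1.1508e-5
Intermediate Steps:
1/(86894 + (15455 + 10928)/(1/(-5655 + r) + 5859)) = 1/(86894 + (15455 + 10928)/(1/(-5655 + 31248) + 5859)) = 1/(86894 + 26383/(1/25593 + 5859)) = 1/(86894 + 26383/(149949388/25593)) = 1/(86894 + 26383*(25593/149949388)) = 1/(86894 + 675220119/149949388) = 1/(13030377340991/149949388) = 149949388/13030377340991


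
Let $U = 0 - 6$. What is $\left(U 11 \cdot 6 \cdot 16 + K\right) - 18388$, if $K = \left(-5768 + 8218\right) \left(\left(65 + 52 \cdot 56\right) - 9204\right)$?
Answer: $-15280874$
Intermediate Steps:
$U = -6$ ($U = 0 - 6 = -6$)
$K = -15256150$ ($K = 2450 \left(\left(65 + 2912\right) - 9204\right) = 2450 \left(2977 - 9204\right) = 2450 \left(-6227\right) = -15256150$)
$\left(U 11 \cdot 6 \cdot 16 + K\right) - 18388 = \left(\left(-6\right) 11 \cdot 6 \cdot 16 - 15256150\right) - 18388 = \left(\left(-66\right) 6 \cdot 16 - 15256150\right) - 18388 = \left(\left(-396\right) 16 - 15256150\right) - 18388 = \left(-6336 - 15256150\right) - 18388 = -15262486 - 18388 = -15280874$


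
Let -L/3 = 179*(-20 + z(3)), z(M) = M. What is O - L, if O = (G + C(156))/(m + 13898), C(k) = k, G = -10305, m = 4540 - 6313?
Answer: -110699274/12125 ≈ -9129.8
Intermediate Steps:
m = -1773
L = 9129 (L = -537*(-20 + 3) = -537*(-17) = -3*(-3043) = 9129)
O = -10149/12125 (O = (-10305 + 156)/(-1773 + 13898) = -10149/12125 ≈ -0.83703)
O - L = -10149/12125 - 1*9129 = -10149/12125 - 9129 = -110699274/12125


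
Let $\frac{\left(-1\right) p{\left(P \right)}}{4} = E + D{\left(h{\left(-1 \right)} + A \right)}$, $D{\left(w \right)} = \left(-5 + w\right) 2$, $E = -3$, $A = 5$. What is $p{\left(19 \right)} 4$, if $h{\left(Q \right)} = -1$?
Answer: $80$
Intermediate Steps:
$D{\left(w \right)} = -10 + 2 w$
$p{\left(P \right)} = 20$ ($p{\left(P \right)} = - 4 \left(-3 - \left(10 - 2 \left(-1 + 5\right)\right)\right) = - 4 \left(-3 + \left(-10 + 2 \cdot 4\right)\right) = - 4 \left(-3 + \left(-10 + 8\right)\right) = - 4 \left(-3 - 2\right) = \left(-4\right) \left(-5\right) = 20$)
$p{\left(19 \right)} 4 = 20 \cdot 4 = 80$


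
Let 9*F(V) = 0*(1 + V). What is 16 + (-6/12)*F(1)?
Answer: 16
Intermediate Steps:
F(V) = 0 (F(V) = (0*(1 + V))/9 = (⅑)*0 = 0)
16 + (-6/12)*F(1) = 16 - 6/12*0 = 16 - 6*1/12*0 = 16 - ½*0 = 16 + 0 = 16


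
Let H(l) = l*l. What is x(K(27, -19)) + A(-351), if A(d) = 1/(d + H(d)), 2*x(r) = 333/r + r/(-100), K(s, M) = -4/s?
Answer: -552271807/491400 ≈ -1123.9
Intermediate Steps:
H(l) = l²
x(r) = -r/200 + 333/(2*r) (x(r) = (333/r + r/(-100))/2 = (333/r + r*(-1/100))/2 = (333/r - r/100)/2 = -r/200 + 333/(2*r))
A(d) = 1/(d + d²)
x(K(27, -19)) + A(-351) = (33300 - (-4/27)²)/(200*((-4/27))) + 1/((-351)*(1 - 351)) = (33300 - (-4*1/27)²)/(200*((-4*1/27))) - 1/351/(-350) = (33300 - (-4/27)²)/(200*(-4/27)) - 1/351*(-1/350) = (1/200)*(-27/4)*(33300 - 1*16/729) + 1/122850 = (1/200)*(-27/4)*(33300 - 16/729) + 1/122850 = (1/200)*(-27/4)*(24275684/729) + 1/122850 = -6068921/5400 + 1/122850 = -552271807/491400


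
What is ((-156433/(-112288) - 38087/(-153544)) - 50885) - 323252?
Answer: -806315418079307/2155143584 ≈ -3.7414e+5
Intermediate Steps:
((-156433/(-112288) - 38087/(-153544)) - 50885) - 323252 = ((-156433*(-1/112288) - 38087*(-1/153544)) - 50885) - 323252 = ((156433/112288 + 38087/153544) - 50885) - 323252 = (3537007701/2155143584 - 50885) - 323252 = -109660944264139/2155143584 - 323252 = -806315418079307/2155143584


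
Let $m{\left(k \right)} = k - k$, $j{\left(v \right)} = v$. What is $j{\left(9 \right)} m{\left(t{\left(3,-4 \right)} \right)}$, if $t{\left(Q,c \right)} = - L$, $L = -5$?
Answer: $0$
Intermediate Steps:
$t{\left(Q,c \right)} = 5$ ($t{\left(Q,c \right)} = \left(-1\right) \left(-5\right) = 5$)
$m{\left(k \right)} = 0$
$j{\left(9 \right)} m{\left(t{\left(3,-4 \right)} \right)} = 9 \cdot 0 = 0$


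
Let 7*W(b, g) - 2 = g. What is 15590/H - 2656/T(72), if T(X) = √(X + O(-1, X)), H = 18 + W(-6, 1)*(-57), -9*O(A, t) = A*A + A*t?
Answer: -21826/9 - 7968*√719/719 ≈ -2722.3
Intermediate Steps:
O(A, t) = -A²/9 - A*t/9 (O(A, t) = -(A*A + A*t)/9 = -(A² + A*t)/9 = -A²/9 - A*t/9)
W(b, g) = 2/7 + g/7
H = -45/7 (H = 18 + (2/7 + (⅐)*1)*(-57) = 18 + (2/7 + ⅐)*(-57) = 18 + (3/7)*(-57) = 18 - 171/7 = -45/7 ≈ -6.4286)
T(X) = √(-⅑ + 10*X/9) (T(X) = √(X - ⅑*(-1)*(-1 + X)) = √(X + (-⅑ + X/9)) = √(-⅑ + 10*X/9))
15590/H - 2656/T(72) = 15590/(-45/7) - 2656*3/√(-1 + 10*72) = 15590*(-7/45) - 2656*3/√(-1 + 720) = -21826/9 - 2656*3*√719/719 = -21826/9 - 7968*√719/719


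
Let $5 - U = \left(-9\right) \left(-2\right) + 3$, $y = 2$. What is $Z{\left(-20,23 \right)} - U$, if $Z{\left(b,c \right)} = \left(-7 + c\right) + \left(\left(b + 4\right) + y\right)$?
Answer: $18$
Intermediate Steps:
$Z{\left(b,c \right)} = -1 + b + c$ ($Z{\left(b,c \right)} = \left(-7 + c\right) + \left(\left(b + 4\right) + 2\right) = \left(-7 + c\right) + \left(\left(4 + b\right) + 2\right) = \left(-7 + c\right) + \left(6 + b\right) = -1 + b + c$)
$U = -16$ ($U = 5 - \left(\left(-9\right) \left(-2\right) + 3\right) = 5 - \left(18 + 3\right) = 5 - 21 = -16$)
$Z{\left(-20,23 \right)} - U = \left(-1 - 20 + 23\right) - -16 = 2 + 16 = 18$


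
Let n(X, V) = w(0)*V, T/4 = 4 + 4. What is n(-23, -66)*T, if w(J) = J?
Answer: 0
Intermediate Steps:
T = 32 (T = 4*(4 + 4) = 4*8 = 32)
n(X, V) = 0 (n(X, V) = 0*V = 0)
n(-23, -66)*T = 0*32 = 0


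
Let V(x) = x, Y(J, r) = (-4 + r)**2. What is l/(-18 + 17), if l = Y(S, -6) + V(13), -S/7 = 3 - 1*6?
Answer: -113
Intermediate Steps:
S = 21 (S = -7*(3 - 1*6) = -7*(3 - 6) = -7*(-3) = 21)
l = 113 (l = (-4 - 6)**2 + 13 = (-10)**2 + 13 = 100 + 13 = 113)
l/(-18 + 17) = 113/(-18 + 17) = 113/(-1) = 113*(-1) = -113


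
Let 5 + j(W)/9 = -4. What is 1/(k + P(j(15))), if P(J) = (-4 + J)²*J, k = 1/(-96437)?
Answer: -96437/56437343326 ≈ -1.7087e-6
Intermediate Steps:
j(W) = -81 (j(W) = -45 + 9*(-4) = -45 - 36 = -81)
k = -1/96437 ≈ -1.0369e-5
P(J) = J*(-4 + J)²
1/(k + P(j(15))) = 1/(-1/96437 - 81*(-4 - 81)²) = 1/(-1/96437 - 81*(-85)²) = 1/(-1/96437 - 81*7225) = 1/(-1/96437 - 585225) = 1/(-56437343326/96437) = -96437/56437343326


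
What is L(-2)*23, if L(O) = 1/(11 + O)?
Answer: 23/9 ≈ 2.5556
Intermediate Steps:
L(-2)*23 = 23/(11 - 2) = 23/9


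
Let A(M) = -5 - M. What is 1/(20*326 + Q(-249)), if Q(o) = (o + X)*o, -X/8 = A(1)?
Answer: 1/56569 ≈ 1.7678e-5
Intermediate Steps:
X = 48 (X = -8*(-5 - 1*1) = -8*(-5 - 1) = -8*(-6) = 48)
Q(o) = o*(48 + o) (Q(o) = (o + 48)*o = (48 + o)*o = o*(48 + o))
1/(20*326 + Q(-249)) = 1/(20*326 - 249*(48 - 249)) = 1/(6520 - 249*(-201)) = 1/(6520 + 50049) = 1/56569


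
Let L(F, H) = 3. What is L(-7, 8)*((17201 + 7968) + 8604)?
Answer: 101319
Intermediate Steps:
L(-7, 8)*((17201 + 7968) + 8604) = 3*((17201 + 7968) + 8604) = 3*(25169 + 8604) = 3*33773 = 101319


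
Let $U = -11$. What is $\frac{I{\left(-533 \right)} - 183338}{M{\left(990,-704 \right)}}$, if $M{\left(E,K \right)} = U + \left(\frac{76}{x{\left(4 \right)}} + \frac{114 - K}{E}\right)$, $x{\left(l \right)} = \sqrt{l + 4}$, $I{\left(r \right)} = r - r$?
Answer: $- \frac{228514316580}{75773377} - \frac{426762737775 \sqrt{2}}{75773377} \approx -10981.0$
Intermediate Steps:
$I{\left(r \right)} = 0$
$x{\left(l \right)} = \sqrt{4 + l}$
$M{\left(E,K \right)} = -11 + 19 \sqrt{2} + \frac{114 - K}{E}$ ($M{\left(E,K \right)} = -11 + \left(\frac{76}{\sqrt{4 + 4}} + \frac{114 - K}{E}\right) = -11 + \left(\frac{76}{\sqrt{8}} + \frac{114 - K}{E}\right) = -11 + \left(\frac{76}{2 \sqrt{2}} + \frac{114 - K}{E}\right) = -11 + \left(76 \frac{\sqrt{2}}{4} + \frac{114 - K}{E}\right) = -11 + \left(19 \sqrt{2} + \frac{114 - K}{E}\right) = -11 + 19 \sqrt{2} + \frac{114 - K}{E}$)
$\frac{I{\left(-533 \right)} - 183338}{M{\left(990,-704 \right)}} = \frac{0 - 183338}{\frac{1}{990} \left(114 - -704 + 990 \left(-11 + 19 \sqrt{2}\right)\right)} = - \frac{183338}{\frac{1}{990} \left(114 + 704 - \left(10890 - 18810 \sqrt{2}\right)\right)} = - \frac{183338}{\frac{1}{990} \left(-10072 + 18810 \sqrt{2}\right)} = - \frac{183338}{- \frac{5036}{495} + 19 \sqrt{2}}$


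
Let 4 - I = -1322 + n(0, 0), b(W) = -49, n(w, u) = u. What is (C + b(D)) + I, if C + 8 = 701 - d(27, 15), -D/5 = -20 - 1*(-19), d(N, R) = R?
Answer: 1955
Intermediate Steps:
D = 5 (D = -5*(-20 - 1*(-19)) = -5*(-20 + 19) = -5*(-1) = 5)
C = 678 (C = -8 + (701 - 1*15) = -8 + (701 - 15) = -8 + 686 = 678)
I = 1326 (I = 4 - (-1322 + 0) = 4 - 1*(-1322) = 4 + 1322 = 1326)
(C + b(D)) + I = (678 - 49) + 1326 = 629 + 1326 = 1955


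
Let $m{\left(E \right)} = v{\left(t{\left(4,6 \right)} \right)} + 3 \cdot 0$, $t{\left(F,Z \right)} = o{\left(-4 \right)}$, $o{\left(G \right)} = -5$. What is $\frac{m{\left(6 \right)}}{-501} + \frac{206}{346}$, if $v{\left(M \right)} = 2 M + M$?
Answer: $\frac{18066}{28891} \approx 0.62532$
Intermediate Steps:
$t{\left(F,Z \right)} = -5$
$v{\left(M \right)} = 3 M$
$m{\left(E \right)} = -15$ ($m{\left(E \right)} = 3 \left(-5\right) + 3 \cdot 0 = -15 + 0 = -15$)
$\frac{m{\left(6 \right)}}{-501} + \frac{206}{346} = - \frac{15}{-501} + \frac{206}{346} = \left(-15\right) \left(- \frac{1}{501}\right) + 206 \cdot \frac{1}{346} = \frac{5}{167} + \frac{103}{173} = \frac{18066}{28891}$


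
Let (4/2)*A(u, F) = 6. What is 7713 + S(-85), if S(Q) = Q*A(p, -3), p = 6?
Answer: 7458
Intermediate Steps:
A(u, F) = 3 (A(u, F) = (½)*6 = 3)
S(Q) = 3*Q (S(Q) = Q*3 = 3*Q)
7713 + S(-85) = 7713 + 3*(-85) = 7713 - 255 = 7458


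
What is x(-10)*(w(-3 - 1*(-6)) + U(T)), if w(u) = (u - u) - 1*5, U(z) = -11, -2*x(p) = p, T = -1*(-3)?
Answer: -80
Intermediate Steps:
T = 3
x(p) = -p/2
w(u) = -5 (w(u) = 0 - 5 = -5)
x(-10)*(w(-3 - 1*(-6)) + U(T)) = (-½*(-10))*(-5 - 11) = 5*(-16) = -80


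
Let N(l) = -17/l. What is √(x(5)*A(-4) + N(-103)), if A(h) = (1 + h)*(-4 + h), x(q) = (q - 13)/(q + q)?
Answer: I*√5048545/515 ≈ 4.3629*I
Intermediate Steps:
x(q) = (-13 + q)/(2*q) (x(q) = (-13 + q)/((2*q)) = (-13 + q)*(1/(2*q)) = (-13 + q)/(2*q))
√(x(5)*A(-4) + N(-103)) = √(((½)*(-13 + 5)/5)*(-4 + (-4)² - 3*(-4)) - 17/(-103)) = √(((½)*(⅕)*(-8))*(-4 + 16 + 12) - 17*(-1/103)) = √(-⅘*24 + 17/103) = √(-96/5 + 17/103) = √(-9803/515) = I*√5048545/515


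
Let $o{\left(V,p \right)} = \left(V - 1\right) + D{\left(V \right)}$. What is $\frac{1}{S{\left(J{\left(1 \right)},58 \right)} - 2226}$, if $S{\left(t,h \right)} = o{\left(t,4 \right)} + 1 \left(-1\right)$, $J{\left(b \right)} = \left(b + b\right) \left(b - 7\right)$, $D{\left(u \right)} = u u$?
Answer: $- \frac{1}{2096} \approx -0.0004771$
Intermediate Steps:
$D{\left(u \right)} = u^{2}$
$o{\left(V,p \right)} = -1 + V + V^{2}$ ($o{\left(V,p \right)} = \left(V - 1\right) + V^{2} = \left(-1 + V\right) + V^{2} = -1 + V + V^{2}$)
$J{\left(b \right)} = 2 b \left(-7 + b\right)$
$S{\left(t,h \right)} = -2 + t + t^{2}$ ($S{\left(t,h \right)} = \left(-1 + t + t^{2}\right) + 1 \left(-1\right) = \left(-1 + t + t^{2}\right) - 1 = -2 + t + t^{2}$)
$\frac{1}{S{\left(J{\left(1 \right)},58 \right)} - 2226} = \frac{1}{\left(-2 + 2 \cdot 1 \left(-7 + 1\right) + \left(2 \cdot 1 \left(-7 + 1\right)\right)^{2}\right) - 2226} = \frac{1}{\left(-2 + 2 \cdot 1 \left(-6\right) + \left(2 \cdot 1 \left(-6\right)\right)^{2}\right) - 2226} = \frac{1}{\left(-2 - 12 + \left(-12\right)^{2}\right) - 2226} = \frac{1}{\left(-2 - 12 + 144\right) - 2226} = \frac{1}{130 - 2226} = \frac{1}{-2096} = - \frac{1}{2096}$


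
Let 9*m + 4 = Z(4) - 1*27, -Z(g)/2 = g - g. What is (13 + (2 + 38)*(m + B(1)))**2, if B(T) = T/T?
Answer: 582169/81 ≈ 7187.3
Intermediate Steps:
B(T) = 1
Z(g) = 0 (Z(g) = -2*(g - g) = -2*0 = 0)
m = -31/9 (m = -4/9 + (0 - 1*27)/9 = -4/9 + (0 - 27)/9 = -4/9 + (1/9)*(-27) = -4/9 - 3 = -31/9 ≈ -3.4444)
(13 + (2 + 38)*(m + B(1)))**2 = (13 + (2 + 38)*(-31/9 + 1))**2 = (13 + 40*(-22/9))**2 = (13 - 880/9)**2 = (-763/9)**2 = 582169/81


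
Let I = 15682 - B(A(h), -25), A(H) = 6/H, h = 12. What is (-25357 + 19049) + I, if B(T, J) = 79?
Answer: 9295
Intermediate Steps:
I = 15603 (I = 15682 - 1*79 = 15682 - 79 = 15603)
(-25357 + 19049) + I = (-25357 + 19049) + 15603 = -6308 + 15603 = 9295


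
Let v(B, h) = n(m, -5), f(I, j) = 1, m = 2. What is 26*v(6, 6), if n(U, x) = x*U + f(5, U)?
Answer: -234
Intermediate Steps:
n(U, x) = 1 + U*x (n(U, x) = x*U + 1 = U*x + 1 = 1 + U*x)
v(B, h) = -9 (v(B, h) = 1 + 2*(-5) = 1 - 10 = -9)
26*v(6, 6) = 26*(-9) = -234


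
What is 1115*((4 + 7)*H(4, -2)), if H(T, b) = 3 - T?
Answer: -12265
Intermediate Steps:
1115*((4 + 7)*H(4, -2)) = 1115*((4 + 7)*(3 - 1*4)) = 1115*(11*(3 - 4)) = 1115*(11*(-1)) = 1115*(-11) = -12265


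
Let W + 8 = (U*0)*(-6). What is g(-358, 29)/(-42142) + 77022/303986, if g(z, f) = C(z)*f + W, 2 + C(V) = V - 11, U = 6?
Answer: 3259439193/6405289006 ≈ 0.50887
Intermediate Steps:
C(V) = -13 + V (C(V) = -2 + (V - 11) = -2 + (-11 + V) = -13 + V)
W = -8 (W = -8 + (6*0)*(-6) = -8 + 0*(-6) = -8 + 0 = -8)
g(z, f) = -8 + f*(-13 + z) (g(z, f) = (-13 + z)*f - 8 = f*(-13 + z) - 8 = -8 + f*(-13 + z))
g(-358, 29)/(-42142) + 77022/303986 = (-8 + 29*(-13 - 358))/(-42142) + 77022/303986 = (-8 + 29*(-371))*(-1/42142) + 77022*(1/303986) = (-8 - 10759)*(-1/42142) + 38511/151993 = -10767*(-1/42142) + 38511/151993 = 10767/42142 + 38511/151993 = 3259439193/6405289006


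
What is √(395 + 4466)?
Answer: √4861 ≈ 69.721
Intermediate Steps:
√(395 + 4466) = √4861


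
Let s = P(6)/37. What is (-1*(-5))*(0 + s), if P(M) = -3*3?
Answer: -45/37 ≈ -1.2162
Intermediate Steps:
P(M) = -9
s = -9/37 ≈ -0.24324
(-1*(-5))*(0 + s) = (-1*(-5))*(0 - 9/37) = 5*(-9/37) = -45/37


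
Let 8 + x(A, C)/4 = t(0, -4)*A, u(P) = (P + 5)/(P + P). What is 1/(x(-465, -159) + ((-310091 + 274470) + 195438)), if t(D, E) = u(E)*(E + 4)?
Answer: 1/159785 ≈ 6.2584e-6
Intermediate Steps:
u(P) = (5 + P)/(2*P) (u(P) = (5 + P)/((2*P)) = (5 + P)*(1/(2*P)) = (5 + P)/(2*P))
t(D, E) = (4 + E)*(5 + E)/(2*E) (t(D, E) = ((5 + E)/(2*E))*(E + 4) = ((5 + E)/(2*E))*(4 + E) = (4 + E)*(5 + E)/(2*E))
x(A, C) = -32 (x(A, C) = -32 + 4*(((1/2)*(4 - 4)*(5 - 4)/(-4))*A) = -32 + 4*(((1/2)*(-1/4)*0*1)*A) = -32 + 4*(0*A) = -32 + 4*0 = -32 + 0 = -32)
1/(x(-465, -159) + ((-310091 + 274470) + 195438)) = 1/(-32 + ((-310091 + 274470) + 195438)) = 1/(-32 + (-35621 + 195438)) = 1/(-32 + 159817) = 1/159785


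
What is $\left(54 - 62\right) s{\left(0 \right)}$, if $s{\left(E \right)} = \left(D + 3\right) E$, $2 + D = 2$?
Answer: $0$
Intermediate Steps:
$D = 0$ ($D = -2 + 2 = 0$)
$s{\left(E \right)} = 3 E$ ($s{\left(E \right)} = \left(0 + 3\right) E = 3 E$)
$\left(54 - 62\right) s{\left(0 \right)} = \left(54 - 62\right) 3 \cdot 0 = \left(-8\right) 0 = 0$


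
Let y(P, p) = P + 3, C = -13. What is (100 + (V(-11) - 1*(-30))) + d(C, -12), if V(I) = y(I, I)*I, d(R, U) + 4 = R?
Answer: 201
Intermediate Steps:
d(R, U) = -4 + R
y(P, p) = 3 + P
V(I) = I*(3 + I) (V(I) = (3 + I)*I = I*(3 + I))
(100 + (V(-11) - 1*(-30))) + d(C, -12) = (100 + (-11*(3 - 11) - 1*(-30))) + (-4 - 13) = (100 + (-11*(-8) + 30)) - 17 = (100 + (88 + 30)) - 17 = (100 + 118) - 17 = 218 - 17 = 201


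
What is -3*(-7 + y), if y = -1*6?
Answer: 39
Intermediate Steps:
y = -6
-3*(-7 + y) = -3*(-7 - 6) = -3*(-13) = 39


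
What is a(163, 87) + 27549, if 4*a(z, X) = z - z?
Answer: 27549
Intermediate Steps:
a(z, X) = 0 (a(z, X) = (z - z)/4 = (¼)*0 = 0)
a(163, 87) + 27549 = 0 + 27549 = 27549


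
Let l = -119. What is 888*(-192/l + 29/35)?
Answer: 1290264/595 ≈ 2168.5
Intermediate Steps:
888*(-192/l + 29/35) = 888*(-192/(-119) + 29/35) = 888*(-192*(-1/119) + 29*(1/35)) = 888*(192/119 + 29/35) = 888*(1453/595) = 1290264/595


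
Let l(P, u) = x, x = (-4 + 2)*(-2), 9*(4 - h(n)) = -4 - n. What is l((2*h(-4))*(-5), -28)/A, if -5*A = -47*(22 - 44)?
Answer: -10/517 ≈ -0.019342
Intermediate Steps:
h(n) = 40/9 + n/9 (h(n) = 4 - (-4 - n)/9 = 4 + (4/9 + n/9) = 40/9 + n/9)
A = -1034/5 (A = -(-47)*(22 - 44)/5 = -(-47)*(-22)/5 = -⅕*1034 = -1034/5 ≈ -206.80)
x = 4 (x = -2*(-2) = 4)
l(P, u) = 4
l((2*h(-4))*(-5), -28)/A = 4/(-1034/5) = 4*(-5/1034) = -10/517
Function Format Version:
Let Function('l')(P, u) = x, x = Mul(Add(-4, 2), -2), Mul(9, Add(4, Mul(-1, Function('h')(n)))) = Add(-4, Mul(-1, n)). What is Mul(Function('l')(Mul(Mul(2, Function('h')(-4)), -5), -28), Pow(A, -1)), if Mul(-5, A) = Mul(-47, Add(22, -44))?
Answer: Rational(-10, 517) ≈ -0.019342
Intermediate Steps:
Function('h')(n) = Add(Rational(40, 9), Mul(Rational(1, 9), n)) (Function('h')(n) = Add(4, Mul(Rational(-1, 9), Add(-4, Mul(-1, n)))) = Add(4, Add(Rational(4, 9), Mul(Rational(1, 9), n))) = Add(Rational(40, 9), Mul(Rational(1, 9), n)))
A = Rational(-1034, 5) (A = Mul(Rational(-1, 5), Mul(-47, Add(22, -44))) = Mul(Rational(-1, 5), Mul(-47, -22)) = Mul(Rational(-1, 5), 1034) = Rational(-1034, 5) ≈ -206.80)
x = 4 (x = Mul(-2, -2) = 4)
Function('l')(P, u) = 4
Mul(Function('l')(Mul(Mul(2, Function('h')(-4)), -5), -28), Pow(A, -1)) = Mul(4, Pow(Rational(-1034, 5), -1)) = Mul(4, Rational(-5, 1034)) = Rational(-10, 517)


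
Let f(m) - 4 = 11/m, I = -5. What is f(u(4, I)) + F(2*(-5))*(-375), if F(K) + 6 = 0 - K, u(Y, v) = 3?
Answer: -4477/3 ≈ -1492.3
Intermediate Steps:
f(m) = 4 + 11/m
F(K) = -6 - K (F(K) = -6 + (0 - K) = -6 - K)
f(u(4, I)) + F(2*(-5))*(-375) = (4 + 11/3) + (-6 - 2*(-5))*(-375) = (4 + 11*(1/3)) + (-6 - 1*(-10))*(-375) = (4 + 11/3) + (-6 + 10)*(-375) = 23/3 + 4*(-375) = 23/3 - 1500 = -4477/3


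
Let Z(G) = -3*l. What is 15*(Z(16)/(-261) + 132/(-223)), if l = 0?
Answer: -1980/223 ≈ -8.8789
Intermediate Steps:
Z(G) = 0 (Z(G) = -3*0 = 0)
15*(Z(16)/(-261) + 132/(-223)) = 15*(0/(-261) + 132/(-223)) = 15*(0*(-1/261) + 132*(-1/223)) = 15*(0 - 132/223) = 15*(-132/223) = -1980/223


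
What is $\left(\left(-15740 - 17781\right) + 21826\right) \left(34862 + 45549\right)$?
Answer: $-940406645$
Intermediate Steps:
$\left(\left(-15740 - 17781\right) + 21826\right) \left(34862 + 45549\right) = \left(\left(-15740 - 17781\right) + 21826\right) 80411 = \left(-33521 + 21826\right) 80411 = \left(-11695\right) 80411 = -940406645$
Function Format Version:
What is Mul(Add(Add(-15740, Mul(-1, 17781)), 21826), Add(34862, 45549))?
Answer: -940406645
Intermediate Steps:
Mul(Add(Add(-15740, Mul(-1, 17781)), 21826), Add(34862, 45549)) = Mul(Add(Add(-15740, -17781), 21826), 80411) = Mul(Add(-33521, 21826), 80411) = Mul(-11695, 80411) = -940406645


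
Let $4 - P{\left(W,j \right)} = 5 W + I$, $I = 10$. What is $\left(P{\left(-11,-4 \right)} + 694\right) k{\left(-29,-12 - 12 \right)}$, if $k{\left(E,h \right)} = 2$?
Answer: $1486$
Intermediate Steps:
$P{\left(W,j \right)} = -6 - 5 W$ ($P{\left(W,j \right)} = 4 - \left(5 W + 10\right) = 4 - \left(10 + 5 W\right) = -6 - 5 W$)
$\left(P{\left(-11,-4 \right)} + 694\right) k{\left(-29,-12 - 12 \right)} = \left(\left(-6 - -55\right) + 694\right) 2 = \left(\left(-6 + 55\right) + 694\right) 2 = \left(49 + 694\right) 2 = 743 \cdot 2 = 1486$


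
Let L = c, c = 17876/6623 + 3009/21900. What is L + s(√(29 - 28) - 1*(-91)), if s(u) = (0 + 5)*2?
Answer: 620616669/48347900 ≈ 12.836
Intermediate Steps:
s(u) = 10 (s(u) = 5*2 = 10)
c = 137137669/48347900 (c = 17876*(1/6623) + 3009*(1/21900) = 17876/6623 + 1003/7300 = 137137669/48347900 ≈ 2.8365)
L = 137137669/48347900 ≈ 2.8365
L + s(√(29 - 28) - 1*(-91)) = 137137669/48347900 + 10 = 620616669/48347900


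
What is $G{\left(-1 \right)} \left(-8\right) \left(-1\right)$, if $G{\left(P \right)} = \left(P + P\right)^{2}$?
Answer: $32$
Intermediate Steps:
$G{\left(P \right)} = 4 P^{2}$ ($G{\left(P \right)} = \left(2 P\right)^{2} = 4 P^{2}$)
$G{\left(-1 \right)} \left(-8\right) \left(-1\right) = 4 \left(-1\right)^{2} \left(-8\right) \left(-1\right) = 4 \cdot 1 \left(-8\right) \left(-1\right) = 4 \left(-8\right) \left(-1\right) = \left(-32\right) \left(-1\right) = 32$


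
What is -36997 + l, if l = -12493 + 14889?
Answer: -34601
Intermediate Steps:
l = 2396
-36997 + l = -36997 + 2396 = -34601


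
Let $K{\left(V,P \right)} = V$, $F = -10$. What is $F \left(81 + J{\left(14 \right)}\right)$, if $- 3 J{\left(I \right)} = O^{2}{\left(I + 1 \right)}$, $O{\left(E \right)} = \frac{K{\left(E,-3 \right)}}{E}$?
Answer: $- \frac{2420}{3} \approx -806.67$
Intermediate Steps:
$O{\left(E \right)} = 1$ ($O{\left(E \right)} = \frac{E}{E} = 1$)
$J{\left(I \right)} = - \frac{1}{3}$ ($J{\left(I \right)} = - \frac{1^{2}}{3} = \left(- \frac{1}{3}\right) 1 = - \frac{1}{3}$)
$F \left(81 + J{\left(14 \right)}\right) = - 10 \left(81 - \frac{1}{3}\right) = \left(-10\right) \frac{242}{3} = - \frac{2420}{3}$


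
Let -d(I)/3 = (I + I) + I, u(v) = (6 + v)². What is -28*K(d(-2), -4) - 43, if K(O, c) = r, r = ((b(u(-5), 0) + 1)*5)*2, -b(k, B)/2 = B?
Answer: -323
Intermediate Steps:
b(k, B) = -2*B
d(I) = -9*I (d(I) = -3*((I + I) + I) = -3*(2*I + I) = -9*I)
r = 10 (r = ((-2*0 + 1)*5)*2 = ((0 + 1)*5)*2 = (1*5)*2 = 5*2 = 10)
K(O, c) = 10
-28*K(d(-2), -4) - 43 = -28*10 - 43 = -280 - 43 = -323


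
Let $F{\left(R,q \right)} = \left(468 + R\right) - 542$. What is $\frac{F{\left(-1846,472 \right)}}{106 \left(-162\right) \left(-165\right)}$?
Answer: $- \frac{32}{47223} \approx -0.00067764$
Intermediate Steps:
$F{\left(R,q \right)} = -74 + R$
$\frac{F{\left(-1846,472 \right)}}{106 \left(-162\right) \left(-165\right)} = \frac{-74 - 1846}{106 \left(-162\right) \left(-165\right)} = - \frac{1920}{\left(-17172\right) \left(-165\right)} = - \frac{1920}{2833380} = \left(-1920\right) \frac{1}{2833380} = - \frac{32}{47223}$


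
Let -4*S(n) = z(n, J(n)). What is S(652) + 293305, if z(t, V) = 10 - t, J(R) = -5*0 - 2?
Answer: 586931/2 ≈ 2.9347e+5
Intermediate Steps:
J(R) = -2 (J(R) = 0 - 2 = -2)
S(n) = -5/2 + n/4 (S(n) = -(10 - n)/4 = -5/2 + n/4)
S(652) + 293305 = (-5/2 + (¼)*652) + 293305 = (-5/2 + 163) + 293305 = 321/2 + 293305 = 586931/2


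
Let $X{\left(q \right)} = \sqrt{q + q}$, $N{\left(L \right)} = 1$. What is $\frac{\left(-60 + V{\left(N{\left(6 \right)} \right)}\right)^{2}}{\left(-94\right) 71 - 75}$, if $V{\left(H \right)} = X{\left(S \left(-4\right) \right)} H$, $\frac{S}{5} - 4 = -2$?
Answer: $- \frac{3520}{6749} + \frac{480 i \sqrt{5}}{6749} \approx -0.52156 + 0.15903 i$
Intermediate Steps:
$S = 10$ ($S = 20 + 5 \left(-2\right) = 20 - 10 = 10$)
$X{\left(q \right)} = \sqrt{2} \sqrt{q}$ ($X{\left(q \right)} = \sqrt{2 q} = \sqrt{2} \sqrt{q}$)
$V{\left(H \right)} = 4 i H \sqrt{5}$ ($V{\left(H \right)} = \sqrt{2} \sqrt{10 \left(-4\right)} H = \sqrt{2} \sqrt{-40} H = \sqrt{2} \cdot 2 i \sqrt{10} H = 4 i \sqrt{5} H = 4 i H \sqrt{5}$)
$\frac{\left(-60 + V{\left(N{\left(6 \right)} \right)}\right)^{2}}{\left(-94\right) 71 - 75} = \frac{\left(-60 + 4 i 1 \sqrt{5}\right)^{2}}{\left(-94\right) 71 - 75} = \frac{\left(-60 + 4 i \sqrt{5}\right)^{2}}{-6674 - 75} = \frac{\left(-60 + 4 i \sqrt{5}\right)^{2}}{-6749} = \left(-60 + 4 i \sqrt{5}\right)^{2} \left(- \frac{1}{6749}\right) = - \frac{\left(-60 + 4 i \sqrt{5}\right)^{2}}{6749}$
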